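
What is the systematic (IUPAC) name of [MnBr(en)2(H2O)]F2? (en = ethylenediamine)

aquabromobis(ethylenediamine)manganese(III) fluoride

The 2 fluoride counter-ions carry a total charge of -2, so each complex ion is 2+.
Ligand charges: 2×ethylenediamine (neutral), 1×aqua (neutral), 1×bromo (-1 each); total -1. So Mn + (-1) = 2+, giving Mn = +3.
Ligands are named alphabetically: aqua before bromo before ethylenediamine.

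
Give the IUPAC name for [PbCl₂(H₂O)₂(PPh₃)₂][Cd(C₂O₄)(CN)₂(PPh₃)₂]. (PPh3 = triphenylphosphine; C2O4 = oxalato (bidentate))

diaquadichlorobis(triphenylphosphine)lead(IV) dicyanooxalatobis(triphenylphosphine)cadmate(II)

Both ions are complex: the cation is named first with the plain metal name, the anion second with the -ate form; each ion's ligands are alphabetised independently.
Cadmium is always +2 in its complexes; the anion's ligand charges sum to -4, so the complex anion is 2−.
A 1:1 salt means the cation carries the equal and opposite charge, 2+.
Cation: ligand charges sum to -2; for the ion to be 2+, Pb = +4.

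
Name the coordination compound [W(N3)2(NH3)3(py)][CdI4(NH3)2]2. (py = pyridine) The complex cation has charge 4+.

Both ions are complex: the cation is named first with the plain metal name, the anion second with the -ate form; each ion's ligands are alphabetised independently.
The complex cation is given as 4+; its ligand charges sum to -2, so W = +6.
With 2 anions per cation, each anion must be 4/2 = 2−.
Anion: ligand charges sum to -4; for the ion to be 2−, Cd = +2.

triamminediazido(pyridine)tungsten(VI) diamminetetraiodocadmate(II)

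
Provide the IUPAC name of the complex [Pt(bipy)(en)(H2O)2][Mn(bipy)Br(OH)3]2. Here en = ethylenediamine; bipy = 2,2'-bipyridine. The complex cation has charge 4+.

Both ions are complex: the cation is named first with the plain metal name, the anion second with the -ate form; each ion's ligands are alphabetised independently.
The complex cation is given as 4+; its ligand charges sum to 0, so Pt = +4.
With 2 anions per cation, each anion must be 4/2 = 2−.
Anion: ligand charges sum to -4; for the ion to be 2−, Mn = +2.

diaqua(2,2'-bipyridine)(ethylenediamine)platinum(IV) (2,2'-bipyridine)bromotrihydroxomanganate(II)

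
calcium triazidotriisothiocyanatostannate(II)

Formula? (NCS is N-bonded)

Ca2[Sn(N3)3(NCS)3]

Ligands: 3 isothiocyanato (NCS, -1), 3 azido (N3, -1). Ligand charge sum = -6.
With Sn in oxidation state +2, the complex ion is [Sn...]^4−.
Charge balance with calcium (+2) requires 1 complex ion per 2 calcium.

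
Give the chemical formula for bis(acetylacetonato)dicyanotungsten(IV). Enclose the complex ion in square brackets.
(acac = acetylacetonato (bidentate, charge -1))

Ligands: 2 cyano (CN, -1), 2 acetylacetonato (acac, -1). Ligand charge sum = -4.
With W in oxidation state +4, the complex ion is [W...].

[W(acac)2(CN)2]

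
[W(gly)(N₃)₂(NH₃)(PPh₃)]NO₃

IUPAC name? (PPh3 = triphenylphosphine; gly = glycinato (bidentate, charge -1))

The 1 nitrate counter-ion carries a total charge of -1, so each complex ion is 1+.
Ligand charges: 1×triphenylphosphine (neutral), 1×glycinato (-1 each), 2×azido (-1 each), 1×ammine (neutral); total -3. So W + (-3) = 1+, giving W = +4.
Ligands are named alphabetically: ammine before azido before glycinato before triphenylphosphine.

amminediazido(glycinato)(triphenylphosphine)tungsten(IV) nitrate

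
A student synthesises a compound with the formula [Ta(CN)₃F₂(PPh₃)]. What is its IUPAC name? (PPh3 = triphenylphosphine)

There is no counter-ion, so the complex is neutral overall.
Ligand charges: 3×cyano (-1 each), 2×fluoro (-1 each), 1×triphenylphosphine (neutral); total -5. So Ta + (-5) = 0, giving Ta = +5.
Ligands are named alphabetically: cyano before fluoro before triphenylphosphine.

tricyanodifluoro(triphenylphosphine)tantalum(V)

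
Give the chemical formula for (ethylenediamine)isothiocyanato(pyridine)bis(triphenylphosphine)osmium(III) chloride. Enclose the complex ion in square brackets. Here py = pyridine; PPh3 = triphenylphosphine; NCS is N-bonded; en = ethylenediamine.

Ligands: 1 pyridine (py, neutral), 2 triphenylphosphine (PPh3, neutral), 1 isothiocyanato (NCS, -1), 1 ethylenediamine (en, neutral). Ligand charge sum = -1.
Charge balance with chloride (-1) requires 1 complex ion per 2 chloride.

[Os(en)(NCS)(PPh3)2(py)]Cl2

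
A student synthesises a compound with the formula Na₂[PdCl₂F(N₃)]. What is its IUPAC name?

The 2 sodium counter-ions carry a total charge of +2, so each complex ion is 2−.
Ligand charges: 1×azido (-1 each), 2×chloro (-1 each), 1×fluoro (-1 each); total -4. So Pd + (-4) = 2−, giving Pd = +2.
Ligands are named alphabetically: azido before chloro before fluoro.
The complex ion is anionic, so palladium takes the -ate form palladate(II).

sodium azidodichlorofluoropalladate(II)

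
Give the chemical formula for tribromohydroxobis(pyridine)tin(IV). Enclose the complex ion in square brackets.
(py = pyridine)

Ligands: 3 bromo (Br, -1), 2 pyridine (py, neutral), 1 hydroxo (OH, -1). Ligand charge sum = -4.
With Sn in oxidation state +4, the complex ion is [Sn...].

[SnBr3(OH)(py)2]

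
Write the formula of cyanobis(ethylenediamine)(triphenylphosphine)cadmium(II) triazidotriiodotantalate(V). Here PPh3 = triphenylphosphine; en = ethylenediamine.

[Cd(CN)(en)2(PPh3)][TaI3(N3)3]

Cation [Cd…]: ligand charges -1, Cd(II) ⇒ ion charge 1+.
Anion [Ta…]: ligand charges -6, Ta(V) ⇒ ion charge 1−.
One 1+ cation balances one 1− anion.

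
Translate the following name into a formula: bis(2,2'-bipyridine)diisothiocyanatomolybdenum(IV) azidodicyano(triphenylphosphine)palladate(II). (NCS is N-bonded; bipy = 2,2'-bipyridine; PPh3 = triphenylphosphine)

Cation [Mo…]: ligand charges -2, Mo(IV) ⇒ ion charge 2+.
Anion [Pd…]: ligand charges -3, Pd(II) ⇒ ion charge 1−.
One 2+ cation requires 2 of the 1− anion.

[Mo(bipy)2(NCS)2][Pd(CN)2(N3)(PPh3)]2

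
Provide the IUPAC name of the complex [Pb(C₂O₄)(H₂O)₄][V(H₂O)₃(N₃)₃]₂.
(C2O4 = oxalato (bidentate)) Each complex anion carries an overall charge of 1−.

tetraaquaoxalatolead(IV) triaquatriazidovanadate(II)

Both ions are complex: the cation is named first with the plain metal name, the anion second with the -ate form; each ion's ligands are alphabetised independently.
The complex anion is given as 1−; its ligand charges sum to -3, so V = +2.
With 2 anions per cation, the cation must be 2×1 = 2+.
Cation: ligand charges sum to -2; for the ion to be 2+, Pb = +4.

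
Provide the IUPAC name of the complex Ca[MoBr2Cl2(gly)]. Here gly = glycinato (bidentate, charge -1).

The 1 calcium counter-ion carries a total charge of +2, so each complex ion is 2−.
Ligand charges: 2×chloro (-1 each), 1×glycinato (-1 each), 2×bromo (-1 each); total -5. So Mo + (-5) = 2−, giving Mo = +3.
The complex ion is anionic, so molybdenum takes the -ate form molybdate(III).

calcium dibromodichloro(glycinato)molybdate(III)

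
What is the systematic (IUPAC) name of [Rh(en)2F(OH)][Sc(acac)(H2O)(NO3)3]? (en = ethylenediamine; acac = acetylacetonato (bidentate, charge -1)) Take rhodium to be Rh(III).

bis(ethylenediamine)fluorohydroxorhodium(III) (acetylacetonato)aquatrinitratoscandate(III)

Rh is given as +3; the cation's ligand charges sum to -2, so the complex cation is 1+.
A 1:1 salt means the anion carries the equal and opposite charge, 1−.
Anion: ligand charges sum to -4; for the ion to be 1−, Sc = +3.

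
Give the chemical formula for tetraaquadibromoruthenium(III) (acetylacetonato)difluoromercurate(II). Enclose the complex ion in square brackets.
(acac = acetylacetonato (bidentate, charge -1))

Cation [Ru…]: ligand charges -2, Ru(III) ⇒ ion charge 1+.
Anion [Hg…]: ligand charges -3, Hg(II) ⇒ ion charge 1−.
One 1+ cation balances one 1− anion.

[RuBr2(H2O)4][Hg(acac)F2]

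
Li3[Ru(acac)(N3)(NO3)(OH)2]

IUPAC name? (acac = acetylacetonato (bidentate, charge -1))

lithium (acetylacetonato)azidodihydroxonitratoruthenate(II)

The 3 lithium counter-ions carry a total charge of +3, so each complex ion is 3−.
Ligand charges: 1×azido (-1 each), 2×hydroxo (-1 each), 1×nitrato (-1 each), 1×acetylacetonato (-1 each); total -5. So Ru + (-5) = 3−, giving Ru = +2.
The complex ion is anionic, so ruthenium takes the -ate form ruthenate(II).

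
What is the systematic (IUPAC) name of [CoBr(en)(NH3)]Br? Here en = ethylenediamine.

amminebromo(ethylenediamine)cobalt(II) bromide

The 1 bromide counter-ion carries a total charge of -1, so each complex ion is 1+.
Ligand charges: 1×ethylenediamine (neutral), 1×ammine (neutral), 1×bromo (-1 each); total -1. So Co + (-1) = 1+, giving Co = +2.
Ligands are named alphabetically: ammine before bromo before ethylenediamine.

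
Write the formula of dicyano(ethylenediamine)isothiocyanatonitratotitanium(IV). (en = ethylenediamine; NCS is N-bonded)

[Ti(CN)2(en)(NCS)(NO3)]

Ligands: 1 ethylenediamine (en, neutral), 1 isothiocyanato (NCS, -1), 1 nitrato (NO3, -1), 2 cyano (CN, -1). Ligand charge sum = -4.
With Ti in oxidation state +4, the complex ion is [Ti...].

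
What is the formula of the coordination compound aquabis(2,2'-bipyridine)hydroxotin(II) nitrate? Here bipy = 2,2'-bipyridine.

[Sn(bipy)2(H2O)(OH)]NO3

Ligands: 1 hydroxo (OH, -1), 2 2,2'-bipyridine (bipy, neutral), 1 aqua (H2O, neutral). Ligand charge sum = -1.
With Sn in oxidation state +2, the complex ion is [Sn...]^1+.
Charge balance with nitrate (-1) requires 1 complex ion per 1 nitrate.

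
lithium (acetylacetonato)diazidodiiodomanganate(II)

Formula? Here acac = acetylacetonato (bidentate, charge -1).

Li3[Mn(acac)I2(N3)2]

Ligands: 2 iodo (I, -1), 1 acetylacetonato (acac, -1), 2 azido (N3, -1). Ligand charge sum = -5.
Charge balance with lithium (+1) requires 1 complex ion per 3 lithium.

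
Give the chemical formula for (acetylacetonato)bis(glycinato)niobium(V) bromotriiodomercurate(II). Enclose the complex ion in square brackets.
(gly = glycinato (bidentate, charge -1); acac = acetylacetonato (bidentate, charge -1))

[Nb(acac)(gly)2][HgBrI3]

Cation [Nb…]: ligand charges -3, Nb(V) ⇒ ion charge 2+.
Anion [Hg…]: ligand charges -4, Hg(II) ⇒ ion charge 2−.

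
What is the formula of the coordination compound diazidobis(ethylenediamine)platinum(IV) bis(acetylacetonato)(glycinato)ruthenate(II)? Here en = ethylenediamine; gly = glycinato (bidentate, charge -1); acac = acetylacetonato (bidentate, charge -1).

Cation [Pt…]: ligand charges -2, Pt(IV) ⇒ ion charge 2+.
Anion [Ru…]: ligand charges -3, Ru(II) ⇒ ion charge 1−.

[Pt(en)2(N3)2][Ru(acac)2(gly)]2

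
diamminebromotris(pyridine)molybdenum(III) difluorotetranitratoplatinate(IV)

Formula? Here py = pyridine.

Cation [Mo…]: ligand charges -1, Mo(III) ⇒ ion charge 2+.
Anion [Pt…]: ligand charges -6, Pt(IV) ⇒ ion charge 2−.
One 2+ cation balances one 2− anion.

[MoBr(NH3)2(py)3][PtF2(NO3)4]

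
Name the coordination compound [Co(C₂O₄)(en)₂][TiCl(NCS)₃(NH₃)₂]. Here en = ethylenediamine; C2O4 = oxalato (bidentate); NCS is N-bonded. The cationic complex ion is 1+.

Both ions are complex: the cation is named first with the plain metal name, the anion second with the -ate form; each ion's ligands are alphabetised independently.
The complex cation is given as 1+; its ligand charges sum to -2, so Co = +3.
A 1:1 salt means the anion carries the equal and opposite charge, 1−.
Anion: ligand charges sum to -4; for the ion to be 1−, Ti = +3.

bis(ethylenediamine)oxalatocobalt(III) diamminechlorotriisothiocyanatotitanate(III)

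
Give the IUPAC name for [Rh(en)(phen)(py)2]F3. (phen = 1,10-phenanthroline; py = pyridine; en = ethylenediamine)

(ethylenediamine)(1,10-phenanthroline)bis(pyridine)rhodium(III) fluoride

The 3 fluoride counter-ions carry a total charge of -3, so each complex ion is 3+.
Ligand charges: 1×1,10-phenanthroline (neutral), 2×pyridine (neutral), 1×ethylenediamine (neutral); total 0. So Rh + (0) = 3+, giving Rh = +3.
Ligands are named alphabetically: ethylenediamine before phenanthroline before pyridine.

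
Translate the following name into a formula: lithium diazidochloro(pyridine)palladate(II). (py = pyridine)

Li[PdCl(N3)2(py)]

Ligands: 1 pyridine (py, neutral), 1 chloro (Cl, -1), 2 azido (N3, -1). Ligand charge sum = -3.
With Pd in oxidation state +2, the complex ion is [Pd...]^1−.
Charge balance with lithium (+1) requires 1 complex ion per 1 lithium.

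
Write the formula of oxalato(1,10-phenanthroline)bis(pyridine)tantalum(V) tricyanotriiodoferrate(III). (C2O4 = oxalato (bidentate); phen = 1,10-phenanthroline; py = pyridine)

Cation [Ta…]: ligand charges -2, Ta(V) ⇒ ion charge 3+.
Anion [Fe…]: ligand charges -6, Fe(III) ⇒ ion charge 3−.
One 3+ cation balances one 3− anion.

[Ta(C2O4)(phen)(py)2][Fe(CN)3I3]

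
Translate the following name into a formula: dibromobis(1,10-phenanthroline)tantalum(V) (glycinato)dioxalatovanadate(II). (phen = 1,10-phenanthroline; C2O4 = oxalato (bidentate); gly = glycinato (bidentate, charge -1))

Cation [Ta…]: ligand charges -2, Ta(V) ⇒ ion charge 3+.
Anion [V…]: ligand charges -5, V(II) ⇒ ion charge 3−.
One 3+ cation balances one 3− anion.

[TaBr2(phen)2][V(C2O4)2(gly)]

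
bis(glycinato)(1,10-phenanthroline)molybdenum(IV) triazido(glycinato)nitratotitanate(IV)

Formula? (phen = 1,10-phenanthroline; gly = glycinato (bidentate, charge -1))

[Mo(gly)2(phen)][Ti(gly)(N3)3(NO3)]2

Cation [Mo…]: ligand charges -2, Mo(IV) ⇒ ion charge 2+.
Anion [Ti…]: ligand charges -5, Ti(IV) ⇒ ion charge 1−.
One 2+ cation requires 2 of the 1− anion.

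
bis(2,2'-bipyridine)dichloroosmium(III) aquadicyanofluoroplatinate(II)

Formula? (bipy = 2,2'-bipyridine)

[Os(bipy)2Cl2][Pt(CN)2F(H2O)]

Cation [Os…]: ligand charges -2, Os(III) ⇒ ion charge 1+.
Anion [Pt…]: ligand charges -3, Pt(II) ⇒ ion charge 1−.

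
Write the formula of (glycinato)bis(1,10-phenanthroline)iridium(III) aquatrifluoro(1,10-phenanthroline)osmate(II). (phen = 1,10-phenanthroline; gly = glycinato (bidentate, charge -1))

[Ir(gly)(phen)2][OsF3(H2O)(phen)]2

Cation [Ir…]: ligand charges -1, Ir(III) ⇒ ion charge 2+.
Anion [Os…]: ligand charges -3, Os(II) ⇒ ion charge 1−.
One 2+ cation requires 2 of the 1− anion.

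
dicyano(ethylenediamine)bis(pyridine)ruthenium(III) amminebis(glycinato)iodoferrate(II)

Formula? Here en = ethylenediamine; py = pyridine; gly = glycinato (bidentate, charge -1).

Cation [Ru…]: ligand charges -2, Ru(III) ⇒ ion charge 1+.
Anion [Fe…]: ligand charges -3, Fe(II) ⇒ ion charge 1−.
One 1+ cation balances one 1− anion.

[Ru(CN)2(en)(py)2][Fe(gly)2I(NH3)]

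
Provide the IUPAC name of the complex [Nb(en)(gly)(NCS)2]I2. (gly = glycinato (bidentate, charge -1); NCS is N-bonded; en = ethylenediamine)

The 2 iodide counter-ions carry a total charge of -2, so each complex ion is 2+.
Ligand charges: 1×glycinato (-1 each), 2×isothiocyanato (-1 each), 1×ethylenediamine (neutral); total -3. So Nb + (-3) = 2+, giving Nb = +5.
Ligands are named alphabetically: ethylenediamine before glycinato before isothiocyanato.

(ethylenediamine)(glycinato)diisothiocyanatoniobium(V) iodide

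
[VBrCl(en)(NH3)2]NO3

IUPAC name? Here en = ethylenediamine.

diamminebromochloro(ethylenediamine)vanadium(III) nitrate

The 1 nitrate counter-ion carries a total charge of -1, so each complex ion is 1+.
Ligand charges: 2×ammine (neutral), 1×chloro (-1 each), 1×bromo (-1 each), 1×ethylenediamine (neutral); total -2. So V + (-2) = 1+, giving V = +3.
Ligands are named alphabetically: ammine before bromo before chloro before ethylenediamine.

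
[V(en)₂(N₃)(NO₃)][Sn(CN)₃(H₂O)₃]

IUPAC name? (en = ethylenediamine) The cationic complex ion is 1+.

The complex cation is given as 1+; its ligand charges sum to -2, so V = +3.
A 1:1 salt means the anion carries the equal and opposite charge, 1−.
Anion: ligand charges sum to -3; for the ion to be 1−, Sn = +2.

azidobis(ethylenediamine)nitratovanadium(III) triaquatricyanostannate(II)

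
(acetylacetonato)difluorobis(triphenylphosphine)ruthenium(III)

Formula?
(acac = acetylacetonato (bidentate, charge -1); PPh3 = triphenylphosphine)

[Ru(acac)F2(PPh3)2]

Ligands: 1 acetylacetonato (acac, -1), 2 triphenylphosphine (PPh3, neutral), 2 fluoro (F, -1). Ligand charge sum = -3.
With Ru in oxidation state +3, the complex ion is [Ru...].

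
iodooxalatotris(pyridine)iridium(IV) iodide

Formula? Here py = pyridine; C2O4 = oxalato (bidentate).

Ligands: 3 pyridine (py, neutral), 1 iodo (I, -1), 1 oxalato (C2O4, -2). Ligand charge sum = -3.
With Ir in oxidation state +4, the complex ion is [Ir...]^1+.
Charge balance with iodide (-1) requires 1 complex ion per 1 iodide.

[Ir(C2O4)I(py)3]I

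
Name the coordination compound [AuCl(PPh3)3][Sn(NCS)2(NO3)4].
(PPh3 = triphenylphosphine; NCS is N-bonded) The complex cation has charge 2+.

Both ions are complex: the cation is named first with the plain metal name, the anion second with the -ate form; each ion's ligands are alphabetised independently.
The complex cation is given as 2+; its ligand charges sum to -1, so Au = +3.
A 1:1 salt means the anion carries the equal and opposite charge, 2−.
Anion: ligand charges sum to -6; for the ion to be 2−, Sn = +4.

chlorotris(triphenylphosphine)gold(III) diisothiocyanatotetranitratostannate(IV)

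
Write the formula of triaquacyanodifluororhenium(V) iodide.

Ligands: 2 fluoro (F, -1), 3 aqua (H2O, neutral), 1 cyano (CN, -1). Ligand charge sum = -3.
Charge balance with iodide (-1) requires 1 complex ion per 2 iodide.

[Re(CN)F2(H2O)3]I2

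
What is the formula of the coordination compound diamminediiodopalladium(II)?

Ligands: 2 ammine (NH3, neutral), 2 iodo (I, -1). Ligand charge sum = -2.
With Pd in oxidation state +2, the complex ion is [Pd...].

[PdI2(NH3)2]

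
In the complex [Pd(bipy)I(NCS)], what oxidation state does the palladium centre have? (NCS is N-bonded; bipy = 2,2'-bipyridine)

No counter-ion: the bracketed complex is neutral.
Ligand charges: 1×I = -1; 1×NCS = -1; 1×bipy neutral; sum -2.
Pd + (-2) = 0 ⇒ Pd is +2.

+2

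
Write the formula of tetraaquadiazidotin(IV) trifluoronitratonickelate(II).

[Sn(H2O)4(N3)2][NiF3(NO3)]

Cation [Sn…]: ligand charges -2, Sn(IV) ⇒ ion charge 2+.
Anion [Ni…]: ligand charges -4, Ni(II) ⇒ ion charge 2−.
One 2+ cation balances one 2− anion.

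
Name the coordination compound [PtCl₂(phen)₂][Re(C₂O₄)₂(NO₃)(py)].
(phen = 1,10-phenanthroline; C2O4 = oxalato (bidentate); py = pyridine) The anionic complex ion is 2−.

dichlorobis(1,10-phenanthroline)platinum(IV) nitratodioxalato(pyridine)rhenate(III)

The complex anion is given as 2−; its ligand charges sum to -5, so Re = +3.
A 1:1 salt means the cation carries the equal and opposite charge, 2+.
Cation: ligand charges sum to -2; for the ion to be 2+, Pt = +4.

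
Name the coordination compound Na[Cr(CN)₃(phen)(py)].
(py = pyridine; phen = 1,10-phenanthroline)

The 1 sodium counter-ion carries a total charge of +1, so each complex ion is 1−.
Ligand charges: 3×cyano (-1 each), 1×pyridine (neutral), 1×1,10-phenanthroline (neutral); total -3. So Cr + (-3) = 1−, giving Cr = +2.
Ligands are named alphabetically: cyano before phenanthroline before pyridine.
The complex ion is anionic, so chromium takes the -ate form chromate(II).

sodium tricyano(1,10-phenanthroline)(pyridine)chromate(II)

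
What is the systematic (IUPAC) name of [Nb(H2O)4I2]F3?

tetraaquadiiodoniobium(V) fluoride

The 3 fluoride counter-ions carry a total charge of -3, so each complex ion is 3+.
Ligand charges: 2×iodo (-1 each), 4×aqua (neutral); total -2. So Nb + (-2) = 3+, giving Nb = +5.
Ligands are named alphabetically: aqua before iodo.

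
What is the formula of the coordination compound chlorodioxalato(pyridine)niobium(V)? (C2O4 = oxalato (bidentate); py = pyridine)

Ligands: 1 chloro (Cl, -1), 2 oxalato (C2O4, -2), 1 pyridine (py, neutral). Ligand charge sum = -5.
With Nb in oxidation state +5, the complex ion is [Nb...].

[Nb(C2O4)2Cl(py)]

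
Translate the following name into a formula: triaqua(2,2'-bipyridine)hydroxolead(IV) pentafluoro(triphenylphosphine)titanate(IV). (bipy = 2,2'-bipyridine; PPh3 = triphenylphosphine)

[Pb(bipy)(H2O)3(OH)][TiF5(PPh3)]3

Cation [Pb…]: ligand charges -1, Pb(IV) ⇒ ion charge 3+.
Anion [Ti…]: ligand charges -5, Ti(IV) ⇒ ion charge 1−.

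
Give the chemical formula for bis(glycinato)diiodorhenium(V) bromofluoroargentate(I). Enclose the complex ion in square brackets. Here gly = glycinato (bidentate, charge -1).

[Re(gly)2I2][AgBrF]

Cation [Re…]: ligand charges -4, Re(V) ⇒ ion charge 1+.
Anion [Ag…]: ligand charges -2, Ag(I) ⇒ ion charge 1−.
One 1+ cation balances one 1− anion.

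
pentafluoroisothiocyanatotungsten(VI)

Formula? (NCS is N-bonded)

Ligands: 1 isothiocyanato (NCS, -1), 5 fluoro (F, -1). Ligand charge sum = -6.
With W in oxidation state +6, the complex ion is [W...].

[WF5(NCS)]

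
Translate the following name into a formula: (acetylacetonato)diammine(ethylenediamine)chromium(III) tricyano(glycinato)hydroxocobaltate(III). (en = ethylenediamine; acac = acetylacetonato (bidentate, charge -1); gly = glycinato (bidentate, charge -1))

Cation [Cr…]: ligand charges -1, Cr(III) ⇒ ion charge 2+.
Anion [Co…]: ligand charges -5, Co(III) ⇒ ion charge 2−.
One 2+ cation balances one 2− anion.

[Cr(acac)(en)(NH3)2][Co(CN)3(gly)(OH)]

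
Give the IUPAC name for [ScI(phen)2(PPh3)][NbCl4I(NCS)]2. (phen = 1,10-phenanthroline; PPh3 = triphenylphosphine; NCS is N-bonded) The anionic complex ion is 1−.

iodobis(1,10-phenanthroline)(triphenylphosphine)scandium(III) tetrachloroiodoisothiocyanatoniobate(V)

Both ions are complex: the cation is named first with the plain metal name, the anion second with the -ate form; each ion's ligands are alphabetised independently.
The complex anion is given as 1−; its ligand charges sum to -6, so Nb = +5.
With 2 anions per cation, the cation must be 2×1 = 2+.
Cation: ligand charges sum to -1; for the ion to be 2+, Sc = +3.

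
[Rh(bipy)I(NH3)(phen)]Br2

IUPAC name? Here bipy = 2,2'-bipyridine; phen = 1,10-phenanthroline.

The 2 bromide counter-ions carry a total charge of -2, so each complex ion is 2+.
Ligand charges: 1×iodo (-1 each), 1×2,2'-bipyridine (neutral), 1×1,10-phenanthroline (neutral), 1×ammine (neutral); total -1. So Rh + (-1) = 2+, giving Rh = +3.
Ligands are named alphabetically: ammine before bipyridine before iodo before phenanthroline.

ammine(2,2'-bipyridine)iodo(1,10-phenanthroline)rhodium(III) bromide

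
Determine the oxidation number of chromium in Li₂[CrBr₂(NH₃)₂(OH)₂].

2 lithium outside the brackets (+1 each) → the complex ion is 2−.
Ligand charges: 2×Br = -2; 2×NH3 neutral; 2×OH = -2; sum -4.
Cr + (-4) = 2− ⇒ Cr is +2.

+2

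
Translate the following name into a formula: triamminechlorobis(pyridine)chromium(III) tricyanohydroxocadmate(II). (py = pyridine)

Cation [Cr…]: ligand charges -1, Cr(III) ⇒ ion charge 2+.
Anion [Cd…]: ligand charges -4, Cd(II) ⇒ ion charge 2−.
One 2+ cation balances one 2− anion.

[CrCl(NH3)3(py)2][Cd(CN)3(OH)]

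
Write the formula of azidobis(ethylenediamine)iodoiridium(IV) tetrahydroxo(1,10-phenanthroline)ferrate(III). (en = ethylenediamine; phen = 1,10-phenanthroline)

Cation [Ir…]: ligand charges -2, Ir(IV) ⇒ ion charge 2+.
Anion [Fe…]: ligand charges -4, Fe(III) ⇒ ion charge 1−.
One 2+ cation requires 2 of the 1− anion.

[Ir(en)2I(N3)][Fe(OH)4(phen)]2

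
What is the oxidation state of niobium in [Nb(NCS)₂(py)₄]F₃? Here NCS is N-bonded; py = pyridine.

3 fluoride outside the brackets (-1 each) → the complex ion is 3+.
Ligand charges: 2×NCS = -2; 4×py neutral; sum -2.
Nb + (-2) = 3+ ⇒ Nb is +5.

+5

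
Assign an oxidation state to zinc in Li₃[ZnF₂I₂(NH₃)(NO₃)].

+2

3 lithium outside the brackets (+1 each) → the complex ion is 3−.
Ligand charges: 1×NH3 neutral; 1×NO3 = -1; 2×I = -2; 2×F = -2; sum -5.
Zn + (-5) = 3− ⇒ Zn is +2.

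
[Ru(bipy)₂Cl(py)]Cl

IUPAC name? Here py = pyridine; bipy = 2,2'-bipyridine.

bis(2,2'-bipyridine)chloro(pyridine)ruthenium(II) chloride

The 1 chloride counter-ion carries a total charge of -1, so each complex ion is 1+.
Ligand charges: 1×pyridine (neutral), 2×2,2'-bipyridine (neutral), 1×chloro (-1 each); total -1. So Ru + (-1) = 1+, giving Ru = +2.
Ligands are named alphabetically: bipyridine before chloro before pyridine.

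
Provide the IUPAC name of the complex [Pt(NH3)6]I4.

The 4 iodide counter-ions carry a total charge of -4, so each complex ion is 4+.
Ligand charges: 6×ammine (neutral); total 0. So Pt + (0) = 4+, giving Pt = +4.

hexaammineplatinum(IV) iodide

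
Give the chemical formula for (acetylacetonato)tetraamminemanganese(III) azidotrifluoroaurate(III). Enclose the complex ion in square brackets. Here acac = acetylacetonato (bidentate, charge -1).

Cation [Mn…]: ligand charges -1, Mn(III) ⇒ ion charge 2+.
Anion [Au…]: ligand charges -4, Au(III) ⇒ ion charge 1−.
One 2+ cation requires 2 of the 1− anion.

[Mn(acac)(NH3)4][AuF3(N3)]2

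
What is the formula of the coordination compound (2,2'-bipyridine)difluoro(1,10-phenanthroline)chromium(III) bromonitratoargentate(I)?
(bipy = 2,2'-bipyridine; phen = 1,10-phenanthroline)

[Cr(bipy)F2(phen)][AgBr(NO3)]

Cation [Cr…]: ligand charges -2, Cr(III) ⇒ ion charge 1+.
Anion [Ag…]: ligand charges -2, Ag(I) ⇒ ion charge 1−.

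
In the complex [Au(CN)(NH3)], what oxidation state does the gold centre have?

No counter-ion: the bracketed complex is neutral.
Ligand charges: 1×CN = -1; 1×NH3 neutral; sum -1.
Au + (-1) = 0 ⇒ Au is +1.

+1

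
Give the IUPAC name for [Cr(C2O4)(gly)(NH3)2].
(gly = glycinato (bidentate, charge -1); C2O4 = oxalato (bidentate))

There is no counter-ion, so the complex is neutral overall.
Ligand charges: 2×ammine (neutral), 1×glycinato (-1 each), 1×oxalato (-2 each); total -3. So Cr + (-3) = 0, giving Cr = +3.
Ligands are named alphabetically: ammine before glycinato before oxalato.

diammine(glycinato)oxalatochromium(III)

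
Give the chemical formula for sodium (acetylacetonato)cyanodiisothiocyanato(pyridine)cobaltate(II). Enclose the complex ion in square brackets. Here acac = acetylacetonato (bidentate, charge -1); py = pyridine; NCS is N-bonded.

Ligands: 1 cyano (CN, -1), 1 acetylacetonato (acac, -1), 1 pyridine (py, neutral), 2 isothiocyanato (NCS, -1). Ligand charge sum = -4.
Charge balance with sodium (+1) requires 1 complex ion per 2 sodium.

Na2[Co(acac)(CN)(NCS)2(py)]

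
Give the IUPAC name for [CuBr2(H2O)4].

There is no counter-ion, so the complex is neutral overall.
Ligand charges: 4×aqua (neutral), 2×bromo (-1 each); total -2. So Cu + (-2) = 0, giving Cu = +2.
Ligands are named alphabetically: aqua before bromo.

tetraaquadibromocopper(II)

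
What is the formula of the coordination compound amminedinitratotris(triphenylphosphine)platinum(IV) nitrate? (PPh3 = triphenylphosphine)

Ligands: 1 ammine (NH3, neutral), 2 nitrato (NO3, -1), 3 triphenylphosphine (PPh3, neutral). Ligand charge sum = -2.
With Pt in oxidation state +4, the complex ion is [Pt...]^2+.
Charge balance with nitrate (-1) requires 1 complex ion per 2 nitrate.

[Pt(NH3)(NO3)2(PPh3)3](NO3)2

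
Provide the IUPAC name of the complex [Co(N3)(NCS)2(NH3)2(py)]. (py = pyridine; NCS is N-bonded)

There is no counter-ion, so the complex is neutral overall.
Ligand charges: 1×pyridine (neutral), 2×isothiocyanato (-1 each), 1×azido (-1 each), 2×ammine (neutral); total -3. So Co + (-3) = 0, giving Co = +3.
Ligands are named alphabetically: ammine before azido before isothiocyanato before pyridine.

diammineazidodiisothiocyanato(pyridine)cobalt(III)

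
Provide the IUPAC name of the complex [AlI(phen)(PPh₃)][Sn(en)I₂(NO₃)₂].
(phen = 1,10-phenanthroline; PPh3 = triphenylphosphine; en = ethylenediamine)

Both ions are complex: the cation is named first with the plain metal name, the anion second with the -ate form; each ion's ligands are alphabetised independently.
Aluminium is always +3 in its complexes; the cation's ligand charges sum to -1, so the complex cation is 2+.
A 1:1 salt means the anion carries the equal and opposite charge, 2−.
Anion: ligand charges sum to -4; for the ion to be 2−, Sn = +2.

iodo(1,10-phenanthroline)(triphenylphosphine)aluminium(III) (ethylenediamine)diiododinitratostannate(II)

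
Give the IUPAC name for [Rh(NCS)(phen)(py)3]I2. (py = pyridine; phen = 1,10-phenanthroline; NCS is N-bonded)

isothiocyanato(1,10-phenanthroline)tris(pyridine)rhodium(III) iodide

The 2 iodide counter-ions carry a total charge of -2, so each complex ion is 2+.
Ligand charges: 3×pyridine (neutral), 1×1,10-phenanthroline (neutral), 1×isothiocyanato (-1 each); total -1. So Rh + (-1) = 2+, giving Rh = +3.
Ligands are named alphabetically: isothiocyanato before phenanthroline before pyridine.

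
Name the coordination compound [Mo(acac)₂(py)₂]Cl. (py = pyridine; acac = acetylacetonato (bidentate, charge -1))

The 1 chloride counter-ion carries a total charge of -1, so each complex ion is 1+.
Ligand charges: 2×pyridine (neutral), 2×acetylacetonato (-1 each); total -2. So Mo + (-2) = 1+, giving Mo = +3.
Ligands are named alphabetically: acetylacetonato before pyridine.

bis(acetylacetonato)bis(pyridine)molybdenum(III) chloride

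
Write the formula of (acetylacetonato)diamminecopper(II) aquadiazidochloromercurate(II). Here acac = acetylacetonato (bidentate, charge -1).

[Cu(acac)(NH3)2][HgCl(H2O)(N3)2]

Cation [Cu…]: ligand charges -1, Cu(II) ⇒ ion charge 1+.
Anion [Hg…]: ligand charges -3, Hg(II) ⇒ ion charge 1−.
One 1+ cation balances one 1− anion.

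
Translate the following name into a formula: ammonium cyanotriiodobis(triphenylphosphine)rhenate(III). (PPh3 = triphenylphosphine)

NH4[Re(CN)I3(PPh3)2]

Ligands: 3 iodo (I, -1), 2 triphenylphosphine (PPh3, neutral), 1 cyano (CN, -1). Ligand charge sum = -4.
With Re in oxidation state +3, the complex ion is [Re...]^1−.
Charge balance with ammonium (+1) requires 1 complex ion per 1 ammonium.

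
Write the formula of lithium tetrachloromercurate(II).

Ligands: 4 chloro (Cl, -1). Ligand charge sum = -4.
Charge balance with lithium (+1) requires 1 complex ion per 2 lithium.

Li2[HgCl4]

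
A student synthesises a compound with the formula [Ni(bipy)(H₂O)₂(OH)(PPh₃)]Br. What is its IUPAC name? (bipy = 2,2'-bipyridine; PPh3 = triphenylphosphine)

diaqua(2,2'-bipyridine)hydroxo(triphenylphosphine)nickel(II) bromide

The 1 bromide counter-ion carries a total charge of -1, so each complex ion is 1+.
Ligand charges: 1×2,2'-bipyridine (neutral), 2×aqua (neutral), 1×triphenylphosphine (neutral), 1×hydroxo (-1 each); total -1. So Ni + (-1) = 1+, giving Ni = +2.
Ligands are named alphabetically: aqua before bipyridine before hydroxo before triphenylphosphine.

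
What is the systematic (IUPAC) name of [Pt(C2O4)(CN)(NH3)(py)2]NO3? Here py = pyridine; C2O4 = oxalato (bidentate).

The 1 nitrate counter-ion carries a total charge of -1, so each complex ion is 1+.
Ligand charges: 2×pyridine (neutral), 1×oxalato (-2 each), 1×ammine (neutral), 1×cyano (-1 each); total -3. So Pt + (-3) = 1+, giving Pt = +4.
Ligands are named alphabetically: ammine before cyano before oxalato before pyridine.

amminecyanooxalatobis(pyridine)platinum(IV) nitrate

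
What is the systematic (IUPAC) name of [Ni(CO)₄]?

There is no counter-ion, so the complex is neutral overall.
Ligand charges: 4×carbonyl (neutral); total 0. So Ni + (0) = 0, giving Ni = 0.

tetracarbonylnickel(0)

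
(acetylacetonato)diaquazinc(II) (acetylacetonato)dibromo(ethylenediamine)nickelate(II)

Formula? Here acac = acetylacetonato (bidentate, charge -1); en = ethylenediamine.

Cation [Zn…]: ligand charges -1, Zn(II) ⇒ ion charge 1+.
Anion [Ni…]: ligand charges -3, Ni(II) ⇒ ion charge 1−.
One 1+ cation balances one 1− anion.

[Zn(acac)(H2O)2][Ni(acac)Br2(en)]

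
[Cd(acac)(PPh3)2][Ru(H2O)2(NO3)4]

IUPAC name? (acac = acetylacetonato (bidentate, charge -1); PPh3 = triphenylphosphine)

Cadmium is always +2 in its complexes; the cation's ligand charges sum to -1, so the complex cation is 1+.
A 1:1 salt means the anion carries the equal and opposite charge, 1−.
Anion: ligand charges sum to -4; for the ion to be 1−, Ru = +3.

(acetylacetonato)bis(triphenylphosphine)cadmium(II) diaquatetranitratoruthenate(III)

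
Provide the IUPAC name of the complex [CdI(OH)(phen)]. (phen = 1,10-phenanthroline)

hydroxoiodo(1,10-phenanthroline)cadmium(II)

There is no counter-ion, so the complex is neutral overall.
Ligand charges: 1×1,10-phenanthroline (neutral), 1×hydroxo (-1 each), 1×iodo (-1 each); total -2. So Cd + (-2) = 0, giving Cd = +2.
Ligands are named alphabetically: hydroxo before iodo before phenanthroline.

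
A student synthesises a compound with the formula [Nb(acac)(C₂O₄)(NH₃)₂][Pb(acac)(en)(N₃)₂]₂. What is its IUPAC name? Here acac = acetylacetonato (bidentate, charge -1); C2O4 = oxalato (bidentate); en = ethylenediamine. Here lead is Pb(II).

(acetylacetonato)diammineoxalatoniobium(V) (acetylacetonato)diazido(ethylenediamine)plumbate(II)

Pb is given as +2; the anion's ligand charges sum to -3, so the complex anion is 1−.
With 2 anions per cation, the cation must be 2×1 = 2+.
Cation: ligand charges sum to -3; for the ion to be 2+, Nb = +5.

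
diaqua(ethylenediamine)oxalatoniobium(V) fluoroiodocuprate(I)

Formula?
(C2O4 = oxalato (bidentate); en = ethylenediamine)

Cation [Nb…]: ligand charges -2, Nb(V) ⇒ ion charge 3+.
Anion [Cu…]: ligand charges -2, Cu(I) ⇒ ion charge 1−.
One 3+ cation requires 3 of the 1− anion.

[Nb(C2O4)(en)(H2O)2][CuFI]3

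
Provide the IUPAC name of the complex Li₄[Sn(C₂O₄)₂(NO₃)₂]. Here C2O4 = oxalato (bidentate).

The 4 lithium counter-ions carry a total charge of +4, so each complex ion is 4−.
Ligand charges: 2×oxalato (-2 each), 2×nitrato (-1 each); total -6. So Sn + (-6) = 4−, giving Sn = +2.
The complex ion is anionic, so tin takes the -ate form stannate(II).

lithium dinitratodioxalatostannate(II)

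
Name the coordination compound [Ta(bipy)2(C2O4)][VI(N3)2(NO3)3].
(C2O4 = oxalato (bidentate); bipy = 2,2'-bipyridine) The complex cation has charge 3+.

bis(2,2'-bipyridine)oxalatotantalum(V) diazidoiodotrinitratovanadate(III)

Both ions are complex: the cation is named first with the plain metal name, the anion second with the -ate form; each ion's ligands are alphabetised independently.
The complex cation is given as 3+; its ligand charges sum to -2, so Ta = +5.
A 1:1 salt means the anion carries the equal and opposite charge, 3−.
Anion: ligand charges sum to -6; for the ion to be 3−, V = +3.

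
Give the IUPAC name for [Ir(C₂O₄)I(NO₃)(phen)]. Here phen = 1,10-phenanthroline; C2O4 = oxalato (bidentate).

There is no counter-ion, so the complex is neutral overall.
Ligand charges: 1×1,10-phenanthroline (neutral), 1×iodo (-1 each), 1×nitrato (-1 each), 1×oxalato (-2 each); total -4. So Ir + (-4) = 0, giving Ir = +4.
Ligands are named alphabetically: iodo before nitrato before oxalato before phenanthroline.

iodonitratooxalato(1,10-phenanthroline)iridium(IV)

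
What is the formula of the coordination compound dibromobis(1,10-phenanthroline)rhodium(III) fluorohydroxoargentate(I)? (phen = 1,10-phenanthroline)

[RhBr2(phen)2][AgF(OH)]

Cation [Rh…]: ligand charges -2, Rh(III) ⇒ ion charge 1+.
Anion [Ag…]: ligand charges -2, Ag(I) ⇒ ion charge 1−.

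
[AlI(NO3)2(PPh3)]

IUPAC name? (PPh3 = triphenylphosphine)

There is no counter-ion, so the complex is neutral overall.
Ligand charges: 1×triphenylphosphine (neutral), 2×nitrato (-1 each), 1×iodo (-1 each); total -3. So Al + (-3) = 0, giving Al = +3.
Ligands are named alphabetically: iodo before nitrato before triphenylphosphine.

iododinitrato(triphenylphosphine)aluminium(III)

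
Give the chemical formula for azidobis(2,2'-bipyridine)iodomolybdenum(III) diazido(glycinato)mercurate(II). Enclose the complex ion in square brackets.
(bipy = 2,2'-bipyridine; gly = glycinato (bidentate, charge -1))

[Mo(bipy)2I(N3)][Hg(gly)(N3)2]

Cation [Mo…]: ligand charges -2, Mo(III) ⇒ ion charge 1+.
Anion [Hg…]: ligand charges -3, Hg(II) ⇒ ion charge 1−.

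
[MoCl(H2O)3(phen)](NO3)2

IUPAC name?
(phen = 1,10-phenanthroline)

The 2 nitrate counter-ions carry a total charge of -2, so each complex ion is 2+.
Ligand charges: 1×1,10-phenanthroline (neutral), 1×chloro (-1 each), 3×aqua (neutral); total -1. So Mo + (-1) = 2+, giving Mo = +3.
Ligands are named alphabetically: aqua before chloro before phenanthroline.

triaquachloro(1,10-phenanthroline)molybdenum(III) nitrate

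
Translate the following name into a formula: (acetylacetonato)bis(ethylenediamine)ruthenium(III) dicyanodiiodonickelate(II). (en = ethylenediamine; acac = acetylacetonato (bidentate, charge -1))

[Ru(acac)(en)2][Ni(CN)2I2]

Cation [Ru…]: ligand charges -1, Ru(III) ⇒ ion charge 2+.
Anion [Ni…]: ligand charges -4, Ni(II) ⇒ ion charge 2−.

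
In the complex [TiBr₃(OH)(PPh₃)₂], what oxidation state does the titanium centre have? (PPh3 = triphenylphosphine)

No counter-ion: the bracketed complex is neutral.
Ligand charges: 2×PPh3 neutral; 3×Br = -3; 1×OH = -1; sum -4.
Ti + (-4) = 0 ⇒ Ti is +4.

+4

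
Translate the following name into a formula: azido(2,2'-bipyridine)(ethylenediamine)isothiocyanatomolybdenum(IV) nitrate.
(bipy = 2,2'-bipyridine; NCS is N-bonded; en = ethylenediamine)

Ligands: 1 azido (N3, -1), 1 2,2'-bipyridine (bipy, neutral), 1 isothiocyanato (NCS, -1), 1 ethylenediamine (en, neutral). Ligand charge sum = -2.
With Mo in oxidation state +4, the complex ion is [Mo...]^2+.
Charge balance with nitrate (-1) requires 1 complex ion per 2 nitrate.

[Mo(bipy)(en)(N3)(NCS)](NO3)2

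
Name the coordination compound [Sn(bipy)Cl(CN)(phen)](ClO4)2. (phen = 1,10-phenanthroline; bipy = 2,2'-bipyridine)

(2,2'-bipyridine)chlorocyano(1,10-phenanthroline)tin(IV) perchlorate

The 2 perchlorate counter-ions carry a total charge of -2, so each complex ion is 2+.
Ligand charges: 1×1,10-phenanthroline (neutral), 1×2,2'-bipyridine (neutral), 1×chloro (-1 each), 1×cyano (-1 each); total -2. So Sn + (-2) = 2+, giving Sn = +4.
Ligands are named alphabetically: bipyridine before chloro before cyano before phenanthroline.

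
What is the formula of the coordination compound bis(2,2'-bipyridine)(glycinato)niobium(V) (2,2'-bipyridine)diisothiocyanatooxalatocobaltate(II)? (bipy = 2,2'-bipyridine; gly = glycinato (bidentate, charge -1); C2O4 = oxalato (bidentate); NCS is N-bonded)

[Nb(bipy)2(gly)][Co(bipy)(C2O4)(NCS)2]2

Cation [Nb…]: ligand charges -1, Nb(V) ⇒ ion charge 4+.
Anion [Co…]: ligand charges -4, Co(II) ⇒ ion charge 2−.
One 4+ cation requires 2 of the 2− anion.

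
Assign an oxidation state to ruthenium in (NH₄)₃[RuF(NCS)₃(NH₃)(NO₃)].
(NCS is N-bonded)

+2

3 ammonium outside the brackets (+1 each) → the complex ion is 3−.
Ligand charges: 3×NCS = -3; 1×NH3 neutral; 1×F = -1; 1×NO3 = -1; sum -5.
Ru + (-5) = 3− ⇒ Ru is +2.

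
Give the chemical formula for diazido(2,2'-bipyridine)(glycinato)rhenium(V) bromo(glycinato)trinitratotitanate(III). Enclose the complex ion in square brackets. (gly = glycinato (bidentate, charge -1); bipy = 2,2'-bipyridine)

[Re(bipy)(gly)(N3)2][TiBr(gly)(NO3)3]

Cation [Re…]: ligand charges -3, Re(V) ⇒ ion charge 2+.
Anion [Ti…]: ligand charges -5, Ti(III) ⇒ ion charge 2−.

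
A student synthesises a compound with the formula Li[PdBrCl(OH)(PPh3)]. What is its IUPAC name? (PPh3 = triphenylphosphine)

The 1 lithium counter-ion carries a total charge of +1, so each complex ion is 1−.
Ligand charges: 1×hydroxo (-1 each), 1×chloro (-1 each), 1×bromo (-1 each), 1×triphenylphosphine (neutral); total -3. So Pd + (-3) = 1−, giving Pd = +2.
Ligands are named alphabetically: bromo before chloro before hydroxo before triphenylphosphine.
The complex ion is anionic, so palladium takes the -ate form palladate(II).

lithium bromochlorohydroxo(triphenylphosphine)palladate(II)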